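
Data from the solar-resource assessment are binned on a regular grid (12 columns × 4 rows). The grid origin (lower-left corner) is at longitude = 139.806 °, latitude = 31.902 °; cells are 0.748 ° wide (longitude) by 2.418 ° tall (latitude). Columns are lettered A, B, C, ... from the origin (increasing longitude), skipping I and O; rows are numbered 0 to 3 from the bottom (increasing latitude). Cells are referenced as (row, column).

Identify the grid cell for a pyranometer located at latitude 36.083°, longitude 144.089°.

(1, F)

Column index: ⌊(144.089 − 139.806) / 0.748⌋ = ⌊5.726⌋ = 5 → column F
Row offset from origin: ⌊(36.083 − 31.902) / 2.418⌋ = ⌊1.729⌋ = 1 → row 1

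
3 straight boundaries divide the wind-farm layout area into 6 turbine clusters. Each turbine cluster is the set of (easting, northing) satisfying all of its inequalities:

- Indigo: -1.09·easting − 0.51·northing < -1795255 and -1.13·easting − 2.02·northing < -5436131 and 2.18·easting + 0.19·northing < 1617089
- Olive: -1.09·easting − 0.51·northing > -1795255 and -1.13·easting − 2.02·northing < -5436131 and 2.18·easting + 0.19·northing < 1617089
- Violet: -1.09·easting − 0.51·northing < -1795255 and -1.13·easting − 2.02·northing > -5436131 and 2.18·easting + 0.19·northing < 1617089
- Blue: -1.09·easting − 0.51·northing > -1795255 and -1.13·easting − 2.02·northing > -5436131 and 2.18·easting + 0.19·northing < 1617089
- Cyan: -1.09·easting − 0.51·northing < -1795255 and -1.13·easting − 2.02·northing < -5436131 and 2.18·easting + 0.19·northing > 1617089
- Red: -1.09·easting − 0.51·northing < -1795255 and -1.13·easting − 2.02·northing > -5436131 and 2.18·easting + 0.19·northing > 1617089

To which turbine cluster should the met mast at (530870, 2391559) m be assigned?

Violet

-1.09·530870 − 0.51·2391559 = -1798343.390, which is < -1795255
-1.13·530870 − 2.02·2391559 = -5430832.280, which is > -5436131
2.18·530870 + 0.19·2391559 = 1611692.810, which is < 1617089
This sign pattern matches Violet.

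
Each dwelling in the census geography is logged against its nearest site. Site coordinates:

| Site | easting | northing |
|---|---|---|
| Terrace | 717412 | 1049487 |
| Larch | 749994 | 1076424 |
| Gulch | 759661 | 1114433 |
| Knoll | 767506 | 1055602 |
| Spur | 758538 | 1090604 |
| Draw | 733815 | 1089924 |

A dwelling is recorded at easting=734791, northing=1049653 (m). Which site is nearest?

Terrace

Squared distances to each site:
Terrace: 302057197.000; Larch: 947817650.000; Gulch: 4814965300.000; Knoll: 1105661826.000; Spur: 2240904410.000; Draw: 1622706017.000.
Minimum at Terrace.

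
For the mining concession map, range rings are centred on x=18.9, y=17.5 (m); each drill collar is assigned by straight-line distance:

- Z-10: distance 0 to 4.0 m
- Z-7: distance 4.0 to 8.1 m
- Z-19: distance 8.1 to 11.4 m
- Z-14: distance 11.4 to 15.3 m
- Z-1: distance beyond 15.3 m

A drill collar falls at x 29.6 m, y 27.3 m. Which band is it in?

Z-14

Distance = √((29.6−18.9)² + (27.3−17.5)²) = √(114.490 + 96.040) = 14.510 m.
11.4 ≤ 14.510 < 15.3 → Z-14.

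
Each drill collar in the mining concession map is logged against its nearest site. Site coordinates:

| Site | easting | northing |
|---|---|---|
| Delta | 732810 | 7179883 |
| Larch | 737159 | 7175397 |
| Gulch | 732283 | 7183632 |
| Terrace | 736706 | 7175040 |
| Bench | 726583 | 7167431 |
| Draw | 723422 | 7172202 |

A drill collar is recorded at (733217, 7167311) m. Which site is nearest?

Squared distances to each site:
Delta: 158220833.000; Larch: 80922760.000; Gulch: 267247397.000; Terrace: 71910562.000; Bench: 44024356.000; Draw: 119863906.000.
Minimum at Bench.

Bench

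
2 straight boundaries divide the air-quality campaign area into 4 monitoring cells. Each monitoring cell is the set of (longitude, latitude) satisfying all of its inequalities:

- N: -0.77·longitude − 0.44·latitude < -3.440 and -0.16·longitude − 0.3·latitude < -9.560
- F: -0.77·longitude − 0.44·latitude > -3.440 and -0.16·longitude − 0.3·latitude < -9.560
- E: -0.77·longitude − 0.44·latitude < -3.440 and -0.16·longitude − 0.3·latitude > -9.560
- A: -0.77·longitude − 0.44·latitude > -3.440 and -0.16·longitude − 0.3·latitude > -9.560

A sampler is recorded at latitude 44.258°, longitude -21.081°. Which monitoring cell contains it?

-0.77·-21.081 − 0.44·44.258 = -3.241, which is > -3.440
-0.16·-21.081 − 0.3·44.258 = -9.904, which is < -9.560
This sign pattern matches F.

F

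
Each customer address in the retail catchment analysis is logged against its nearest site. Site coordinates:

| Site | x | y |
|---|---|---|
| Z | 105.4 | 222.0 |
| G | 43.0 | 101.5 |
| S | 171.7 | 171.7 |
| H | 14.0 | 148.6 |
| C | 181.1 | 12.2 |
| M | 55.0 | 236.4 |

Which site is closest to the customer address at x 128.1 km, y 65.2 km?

C

Squared distances to each site:
Z: 25101.530; G: 8559.700; S: 13243.210; H: 19974.370; C: 5618.000; M: 34653.050.
Minimum at C.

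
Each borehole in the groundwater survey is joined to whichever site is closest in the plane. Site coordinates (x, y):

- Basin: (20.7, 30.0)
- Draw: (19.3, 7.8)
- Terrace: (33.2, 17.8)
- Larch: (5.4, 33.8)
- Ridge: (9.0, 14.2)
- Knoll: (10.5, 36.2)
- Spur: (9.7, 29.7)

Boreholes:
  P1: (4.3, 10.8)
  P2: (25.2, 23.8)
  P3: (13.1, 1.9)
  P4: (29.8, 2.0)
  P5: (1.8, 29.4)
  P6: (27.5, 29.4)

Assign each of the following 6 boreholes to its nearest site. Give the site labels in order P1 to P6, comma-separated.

P1 → Ridge (d²=33.65)
P2 → Basin (d²=58.69)
P3 → Draw (d²=73.25)
P4 → Draw (d²=143.89)
P5 → Larch (d²=32.32)
P6 → Basin (d²=46.60)

Ridge, Basin, Draw, Draw, Larch, Basin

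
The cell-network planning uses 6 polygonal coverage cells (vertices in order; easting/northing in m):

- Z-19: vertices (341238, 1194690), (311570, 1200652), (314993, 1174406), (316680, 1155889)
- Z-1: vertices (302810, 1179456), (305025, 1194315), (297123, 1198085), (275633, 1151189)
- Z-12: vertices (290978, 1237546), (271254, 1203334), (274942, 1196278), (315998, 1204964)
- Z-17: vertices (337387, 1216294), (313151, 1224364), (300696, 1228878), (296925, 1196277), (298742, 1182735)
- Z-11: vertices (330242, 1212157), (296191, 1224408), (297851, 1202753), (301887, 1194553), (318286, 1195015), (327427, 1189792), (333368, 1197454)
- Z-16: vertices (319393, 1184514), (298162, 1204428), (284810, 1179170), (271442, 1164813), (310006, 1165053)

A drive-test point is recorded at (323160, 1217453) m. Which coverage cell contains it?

Z-17

Cast a ray rightward from (323160, 1217453). For each polygon, the edges (by vertex number in listed order) whose endpoints lie on opposite sides of northing = 1217453, where each meets that height, and whether that is right or left of the point:
Z-19: no edge straddles that height → 0 crossings.
Z-1: no edge straddles that height → 0 crossings.
Z-12: 1–2 at easting≈279393.9 (left), 4–1 at easting≈306407.6 (left) → 0 crossings.
Z-17: 1–2 at easting≈333906.3 (right), 3–4 at easting≈299374.5 (left) → 1 crossing.
Z-11: 1–2 at easting≈315522.1 (left), 2–3 at easting≈296724.1 (left) → 0 crossings.
Z-16: no edge straddles that height → 0 crossings.
Only Z-17 has an odd count, so the point is inside Z-17.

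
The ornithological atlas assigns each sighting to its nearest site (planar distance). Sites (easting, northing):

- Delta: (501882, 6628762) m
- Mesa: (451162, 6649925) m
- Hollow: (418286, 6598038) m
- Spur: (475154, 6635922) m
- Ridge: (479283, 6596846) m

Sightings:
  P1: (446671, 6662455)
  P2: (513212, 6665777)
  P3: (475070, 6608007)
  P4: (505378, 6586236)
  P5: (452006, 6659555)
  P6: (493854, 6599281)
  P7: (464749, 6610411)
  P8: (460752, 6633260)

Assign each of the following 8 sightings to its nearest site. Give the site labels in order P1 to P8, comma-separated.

P1 → Mesa (d²=177169981.00)
P2 → Delta (d²=1498479125.00)
P3 → Ridge (d²=142317290.00)
P4 → Ridge (d²=793521125.00)
P5 → Mesa (d²=93449236.00)
P6 → Ridge (d²=218243266.00)
P7 → Ridge (d²=395246381.00)
P8 → Spur (d²=214503848.00)

Mesa, Delta, Ridge, Ridge, Mesa, Ridge, Ridge, Spur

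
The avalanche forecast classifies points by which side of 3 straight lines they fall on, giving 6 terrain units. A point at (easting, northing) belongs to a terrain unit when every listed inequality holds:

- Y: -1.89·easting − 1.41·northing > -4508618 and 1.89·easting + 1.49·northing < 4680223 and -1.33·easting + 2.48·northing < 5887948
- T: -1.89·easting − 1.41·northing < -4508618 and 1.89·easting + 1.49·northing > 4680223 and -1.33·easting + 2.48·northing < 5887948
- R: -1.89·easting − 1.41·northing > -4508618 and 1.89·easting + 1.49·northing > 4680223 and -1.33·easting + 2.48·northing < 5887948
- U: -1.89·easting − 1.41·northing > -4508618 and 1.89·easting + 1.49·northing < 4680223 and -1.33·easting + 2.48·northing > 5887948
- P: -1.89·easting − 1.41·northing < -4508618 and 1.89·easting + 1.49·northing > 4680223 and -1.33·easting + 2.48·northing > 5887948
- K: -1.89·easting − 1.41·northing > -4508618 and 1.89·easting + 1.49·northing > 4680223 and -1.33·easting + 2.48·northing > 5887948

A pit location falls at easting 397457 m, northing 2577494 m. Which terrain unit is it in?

Y

-1.89·397457 − 1.41·2577494 = -4385460.270, which is > -4508618
1.89·397457 + 1.49·2577494 = 4591659.790, which is < 4680223
-1.33·397457 + 2.48·2577494 = 5863567.310, which is < 5887948
This sign pattern matches Y.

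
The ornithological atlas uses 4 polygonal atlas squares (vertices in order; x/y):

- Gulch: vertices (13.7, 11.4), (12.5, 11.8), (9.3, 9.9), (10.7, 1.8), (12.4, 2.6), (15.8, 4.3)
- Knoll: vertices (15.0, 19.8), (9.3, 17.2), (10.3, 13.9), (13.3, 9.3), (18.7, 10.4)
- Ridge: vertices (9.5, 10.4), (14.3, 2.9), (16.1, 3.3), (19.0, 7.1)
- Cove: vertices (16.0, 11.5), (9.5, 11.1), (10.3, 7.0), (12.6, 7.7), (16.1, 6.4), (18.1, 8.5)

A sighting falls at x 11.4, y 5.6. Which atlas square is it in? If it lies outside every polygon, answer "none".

Cast a ray rightward from (11.4, 5.6). For each polygon, the edges (by vertex number in listed order) whose endpoints lie on opposite sides of y = 5.6, where each meets that height, and whether that is right or left of the point:
Gulch: 3–4 at x≈10.04 (left), 6–1 at x≈15.42 (right) → 1 crossing.
Knoll: no edge straddles that height → 0 crossings.
Ridge: 1–2 at x≈12.57 (right), 3–4 at x≈17.86 (right) → 2 crossings.
Cove: no edge straddles that height → 0 crossings.
Only Gulch has an odd count, so the point is inside Gulch.

Gulch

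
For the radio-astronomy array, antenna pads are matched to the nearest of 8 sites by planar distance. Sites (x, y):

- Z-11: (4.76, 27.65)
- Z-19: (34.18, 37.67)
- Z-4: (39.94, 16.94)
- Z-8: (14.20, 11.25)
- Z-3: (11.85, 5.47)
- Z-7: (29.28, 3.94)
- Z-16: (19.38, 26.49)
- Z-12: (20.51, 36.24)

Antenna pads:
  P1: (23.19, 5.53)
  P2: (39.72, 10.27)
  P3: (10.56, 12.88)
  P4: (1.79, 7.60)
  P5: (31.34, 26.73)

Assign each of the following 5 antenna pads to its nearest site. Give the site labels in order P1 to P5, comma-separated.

P1 → Z-7 (d²=39.62)
P2 → Z-4 (d²=44.54)
P3 → Z-8 (d²=15.91)
P4 → Z-3 (d²=105.74)
P5 → Z-19 (d²=127.75)

Z-7, Z-4, Z-8, Z-3, Z-19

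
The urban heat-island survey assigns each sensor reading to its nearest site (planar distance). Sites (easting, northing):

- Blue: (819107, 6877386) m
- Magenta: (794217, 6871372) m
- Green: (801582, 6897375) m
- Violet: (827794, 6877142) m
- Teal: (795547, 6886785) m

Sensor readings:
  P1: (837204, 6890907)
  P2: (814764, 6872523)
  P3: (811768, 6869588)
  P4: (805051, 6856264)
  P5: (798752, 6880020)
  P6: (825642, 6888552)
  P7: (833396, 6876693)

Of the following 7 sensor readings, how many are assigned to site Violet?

P1 → Violet
P2 → Blue
P3 → Blue
P4 → Magenta
P5 → Teal
P6 → Violet
P7 → Violet
3 of the 7 go to Violet.

3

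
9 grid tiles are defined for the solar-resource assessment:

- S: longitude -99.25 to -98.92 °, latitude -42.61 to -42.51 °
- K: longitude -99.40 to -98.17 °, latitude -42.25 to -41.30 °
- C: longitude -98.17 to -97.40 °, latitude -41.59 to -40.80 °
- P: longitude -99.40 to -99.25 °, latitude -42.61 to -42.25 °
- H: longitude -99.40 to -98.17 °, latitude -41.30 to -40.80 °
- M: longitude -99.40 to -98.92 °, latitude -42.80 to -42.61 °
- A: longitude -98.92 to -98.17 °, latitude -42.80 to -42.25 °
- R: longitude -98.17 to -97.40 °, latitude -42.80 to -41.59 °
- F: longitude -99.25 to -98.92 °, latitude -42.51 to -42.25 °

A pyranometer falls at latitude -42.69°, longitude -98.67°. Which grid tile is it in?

The point has longitude = -98.67 and latitude = -42.69.
Only A satisfies -98.92 ≤ longitude ≤ -98.17 and -42.80 ≤ latitude ≤ -42.25.

A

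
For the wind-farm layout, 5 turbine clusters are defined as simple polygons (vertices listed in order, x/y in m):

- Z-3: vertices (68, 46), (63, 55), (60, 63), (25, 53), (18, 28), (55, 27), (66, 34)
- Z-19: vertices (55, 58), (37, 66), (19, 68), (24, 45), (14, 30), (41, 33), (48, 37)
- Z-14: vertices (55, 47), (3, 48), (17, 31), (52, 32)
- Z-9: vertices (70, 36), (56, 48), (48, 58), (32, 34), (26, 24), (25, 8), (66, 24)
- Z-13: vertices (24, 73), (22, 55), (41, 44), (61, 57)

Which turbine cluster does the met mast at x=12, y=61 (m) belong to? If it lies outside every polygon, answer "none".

Cast a ray rightward from (12, 61). For each polygon, the edges (by vertex number in listed order) whose endpoints lie on opposite sides of y = 61, where each meets that height, and whether that is right or left of the point:
Z-3: 2–3 at x≈60.8 (right), 3–4 at x≈53.0 (right) → 2 crossings.
Z-19: 1–2 at x≈48.2 (right), 3–4 at x≈20.5 (right) → 2 crossings.
Z-14: no edge straddles that height → 0 crossings.
Z-9: no edge straddles that height → 0 crossings.
Z-13: 1–2 at x≈22.7 (right), 4–1 at x≈51.8 (right) → 2 crossings.
All counts are even, so the point lies outside every listed polygon.

none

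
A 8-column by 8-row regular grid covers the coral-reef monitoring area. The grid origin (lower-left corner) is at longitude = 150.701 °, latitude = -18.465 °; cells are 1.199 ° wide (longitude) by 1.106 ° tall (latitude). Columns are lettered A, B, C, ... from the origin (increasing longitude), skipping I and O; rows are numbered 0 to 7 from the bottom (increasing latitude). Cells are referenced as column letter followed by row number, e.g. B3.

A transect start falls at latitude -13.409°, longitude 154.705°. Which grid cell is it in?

Column index: ⌊(154.705 − 150.701) / 1.199⌋ = ⌊3.339⌋ = 3 → column D
Row offset from origin: ⌊(-13.409 − -18.465) / 1.106⌋ = ⌊4.571⌋ = 4 → row 4

D4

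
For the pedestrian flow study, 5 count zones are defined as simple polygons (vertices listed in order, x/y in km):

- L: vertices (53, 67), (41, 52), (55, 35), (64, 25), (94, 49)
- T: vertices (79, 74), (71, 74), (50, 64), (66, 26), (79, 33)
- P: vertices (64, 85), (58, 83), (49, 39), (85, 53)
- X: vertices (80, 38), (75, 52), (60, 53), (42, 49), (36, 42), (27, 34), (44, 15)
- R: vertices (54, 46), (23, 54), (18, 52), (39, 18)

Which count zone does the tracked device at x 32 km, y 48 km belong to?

Cast a ray rightward from (32, 48). For each polygon, the edges (by vertex number in listed order) whose endpoints lie on opposite sides of y = 48, where each meets that height, and whether that is right or left of the point:
L: 2–3 at x≈44.3 (right), 4–5 at x≈92.8 (right) → 2 crossings.
T: 3–4 at x≈56.7 (right), 5–1 at x≈79.0 (right) → 2 crossings.
P: 2–3 at x≈50.8 (right), 3–4 at x≈72.1 (right) → 2 crossings.
X: 1–2 at x≈76.4 (right), 4–5 at x≈41.1 (right) → 2 crossings.
R: 1–2 at x≈46.2 (right), 3–4 at x≈20.5 (left) → 1 crossing.
Only R has an odd count, so the point is inside R.

R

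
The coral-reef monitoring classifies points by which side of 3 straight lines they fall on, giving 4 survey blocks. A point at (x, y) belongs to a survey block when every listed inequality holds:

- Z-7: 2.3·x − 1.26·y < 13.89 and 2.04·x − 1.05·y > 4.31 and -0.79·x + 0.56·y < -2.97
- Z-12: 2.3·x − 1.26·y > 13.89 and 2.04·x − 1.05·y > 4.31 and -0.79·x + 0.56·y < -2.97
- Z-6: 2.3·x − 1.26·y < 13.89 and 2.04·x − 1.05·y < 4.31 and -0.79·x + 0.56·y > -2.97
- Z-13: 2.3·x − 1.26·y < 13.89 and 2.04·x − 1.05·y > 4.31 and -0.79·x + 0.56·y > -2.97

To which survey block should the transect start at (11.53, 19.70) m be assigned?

Z-6

2.3·11.53 − 1.26·19.70 = 1.697, which is < 13.89
2.04·11.53 − 1.05·19.70 = 2.836, which is < 4.31
-0.79·11.53 + 0.56·19.70 = 1.923, which is > -2.97
This sign pattern matches Z-6.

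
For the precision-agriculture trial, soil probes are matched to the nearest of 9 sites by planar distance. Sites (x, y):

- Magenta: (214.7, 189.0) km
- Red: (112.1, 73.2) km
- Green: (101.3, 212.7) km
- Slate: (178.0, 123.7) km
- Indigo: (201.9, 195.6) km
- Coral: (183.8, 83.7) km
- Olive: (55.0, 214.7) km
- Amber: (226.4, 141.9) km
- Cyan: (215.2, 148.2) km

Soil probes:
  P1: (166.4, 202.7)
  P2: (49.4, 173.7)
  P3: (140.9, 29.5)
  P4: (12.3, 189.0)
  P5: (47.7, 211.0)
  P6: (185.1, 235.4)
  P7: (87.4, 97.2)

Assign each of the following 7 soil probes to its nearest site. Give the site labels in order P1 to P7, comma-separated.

Indigo, Olive, Red, Olive, Olive, Indigo, Red

P1 → Indigo (d²=1310.66)
P2 → Olive (d²=1712.36)
P3 → Red (d²=2739.13)
P4 → Olive (d²=2483.78)
P5 → Olive (d²=66.98)
P6 → Indigo (d²=1866.28)
P7 → Red (d²=1186.09)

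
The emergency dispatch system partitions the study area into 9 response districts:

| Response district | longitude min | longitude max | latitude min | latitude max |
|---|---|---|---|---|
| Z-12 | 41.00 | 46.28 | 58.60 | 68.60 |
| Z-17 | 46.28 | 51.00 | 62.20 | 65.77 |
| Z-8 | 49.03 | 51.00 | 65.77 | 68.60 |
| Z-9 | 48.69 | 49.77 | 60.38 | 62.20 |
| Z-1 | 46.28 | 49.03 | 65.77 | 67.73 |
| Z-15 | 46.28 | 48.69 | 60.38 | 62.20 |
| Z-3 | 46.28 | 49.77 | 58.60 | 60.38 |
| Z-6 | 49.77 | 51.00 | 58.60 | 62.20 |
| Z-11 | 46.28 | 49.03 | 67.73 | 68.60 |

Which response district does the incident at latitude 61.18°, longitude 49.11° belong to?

The point has longitude = 49.11 and latitude = 61.18.
Only Z-9 satisfies 48.69 ≤ longitude ≤ 49.77 and 60.38 ≤ latitude ≤ 62.20.

Z-9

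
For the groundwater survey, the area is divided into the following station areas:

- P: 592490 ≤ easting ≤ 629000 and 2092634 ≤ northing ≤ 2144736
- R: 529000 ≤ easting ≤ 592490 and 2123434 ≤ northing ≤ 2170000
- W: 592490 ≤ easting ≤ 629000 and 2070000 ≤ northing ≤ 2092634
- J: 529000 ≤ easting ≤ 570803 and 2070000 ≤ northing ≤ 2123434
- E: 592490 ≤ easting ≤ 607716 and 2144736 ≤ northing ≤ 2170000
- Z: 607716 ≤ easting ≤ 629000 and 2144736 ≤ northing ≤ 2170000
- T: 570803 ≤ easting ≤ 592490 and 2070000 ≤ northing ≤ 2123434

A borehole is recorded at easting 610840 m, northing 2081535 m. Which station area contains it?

The point has easting = 610840 and northing = 2081535.
Only W satisfies 592490 ≤ easting ≤ 629000 and 2070000 ≤ northing ≤ 2092634.

W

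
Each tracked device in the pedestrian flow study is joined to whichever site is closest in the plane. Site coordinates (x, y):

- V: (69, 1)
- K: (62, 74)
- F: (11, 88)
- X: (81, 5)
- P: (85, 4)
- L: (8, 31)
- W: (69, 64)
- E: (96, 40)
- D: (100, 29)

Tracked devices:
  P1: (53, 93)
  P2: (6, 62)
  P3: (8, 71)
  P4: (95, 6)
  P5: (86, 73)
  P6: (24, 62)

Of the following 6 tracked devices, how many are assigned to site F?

P1 → K
P2 → F
P3 → F
P4 → P
P5 → W
P6 → F
3 of the 6 go to F.

3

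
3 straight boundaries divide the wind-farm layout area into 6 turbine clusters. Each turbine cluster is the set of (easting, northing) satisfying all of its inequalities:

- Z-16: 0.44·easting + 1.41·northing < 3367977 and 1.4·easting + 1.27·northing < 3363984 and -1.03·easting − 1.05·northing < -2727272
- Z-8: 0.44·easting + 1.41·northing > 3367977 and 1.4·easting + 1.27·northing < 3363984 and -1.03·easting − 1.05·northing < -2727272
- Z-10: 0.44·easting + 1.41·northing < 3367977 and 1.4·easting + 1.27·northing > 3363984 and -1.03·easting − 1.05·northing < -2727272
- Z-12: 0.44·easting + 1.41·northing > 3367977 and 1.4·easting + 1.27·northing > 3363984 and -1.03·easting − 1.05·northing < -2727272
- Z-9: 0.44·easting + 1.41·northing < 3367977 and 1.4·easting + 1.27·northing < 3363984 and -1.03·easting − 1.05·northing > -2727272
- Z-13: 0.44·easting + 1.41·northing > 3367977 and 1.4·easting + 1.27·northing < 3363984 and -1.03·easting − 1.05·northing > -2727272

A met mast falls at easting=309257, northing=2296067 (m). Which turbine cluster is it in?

0.44·309257 + 1.41·2296067 = 3373527.550, which is > 3367977
1.4·309257 + 1.27·2296067 = 3348964.890, which is < 3363984
-1.03·309257 − 1.05·2296067 = -2729405.060, which is < -2727272
This sign pattern matches Z-8.

Z-8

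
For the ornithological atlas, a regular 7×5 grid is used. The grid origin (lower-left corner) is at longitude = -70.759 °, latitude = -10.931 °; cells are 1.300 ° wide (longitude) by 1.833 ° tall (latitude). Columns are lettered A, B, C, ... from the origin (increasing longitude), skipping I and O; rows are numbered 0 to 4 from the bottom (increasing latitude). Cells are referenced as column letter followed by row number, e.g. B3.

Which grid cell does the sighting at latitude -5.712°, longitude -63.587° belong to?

Column index: ⌊(-63.587 − -70.759) / 1.300⌋ = ⌊5.517⌋ = 5 → column F
Row offset from origin: ⌊(-5.712 − -10.931) / 1.833⌋ = ⌊2.847⌋ = 2 → row 2

F2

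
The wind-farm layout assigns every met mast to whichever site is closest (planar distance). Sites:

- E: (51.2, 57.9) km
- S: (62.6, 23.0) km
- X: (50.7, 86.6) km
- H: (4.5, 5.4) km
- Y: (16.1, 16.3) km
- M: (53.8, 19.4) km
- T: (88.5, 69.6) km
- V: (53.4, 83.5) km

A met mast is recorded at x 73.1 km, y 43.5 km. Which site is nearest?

S

Squared distances to each site:
E: 686.970; S: 530.500; X: 2359.370; H: 6157.570; Y: 3988.840; M: 953.300; T: 918.370; V: 1988.090.
Minimum at S.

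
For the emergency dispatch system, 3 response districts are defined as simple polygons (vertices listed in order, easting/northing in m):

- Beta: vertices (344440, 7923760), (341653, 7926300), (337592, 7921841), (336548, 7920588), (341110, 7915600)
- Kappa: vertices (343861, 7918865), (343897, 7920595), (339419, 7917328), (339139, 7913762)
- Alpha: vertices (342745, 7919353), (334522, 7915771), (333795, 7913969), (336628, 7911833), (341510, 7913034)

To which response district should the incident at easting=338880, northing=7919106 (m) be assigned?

Beta

Cast a ray rightward from (338880, 7919106). For each polygon, the edges (by vertex number in listed order) whose endpoints lie on opposite sides of northing = 7919106, where each meets that height, and whether that is right or left of the point:
Beta: 4–5 at easting≈337903.4 (left), 5–1 at easting≈342540.8 (right) → 1 crossing.
Kappa: 1–2 at easting≈343866.0 (right), 2–3 at easting≈341856.1 (right) → 2 crossings.
Alpha: 1–2 at easting≈342178.0 (right), 5–1 at easting≈342696.7 (right) → 2 crossings.
Only Beta has an odd count, so the point is inside Beta.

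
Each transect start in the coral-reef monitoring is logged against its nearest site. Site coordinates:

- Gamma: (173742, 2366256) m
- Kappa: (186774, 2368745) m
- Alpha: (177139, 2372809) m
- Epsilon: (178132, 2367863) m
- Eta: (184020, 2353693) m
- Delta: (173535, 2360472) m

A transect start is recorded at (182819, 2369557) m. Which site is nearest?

Kappa

Squared distances to each site:
Gamma: 93288530.000; Kappa: 16301369.000; Alpha: 42837904.000; Epsilon: 24837605.000; Eta: 253108897.000; Delta: 168729881.000.
Minimum at Kappa.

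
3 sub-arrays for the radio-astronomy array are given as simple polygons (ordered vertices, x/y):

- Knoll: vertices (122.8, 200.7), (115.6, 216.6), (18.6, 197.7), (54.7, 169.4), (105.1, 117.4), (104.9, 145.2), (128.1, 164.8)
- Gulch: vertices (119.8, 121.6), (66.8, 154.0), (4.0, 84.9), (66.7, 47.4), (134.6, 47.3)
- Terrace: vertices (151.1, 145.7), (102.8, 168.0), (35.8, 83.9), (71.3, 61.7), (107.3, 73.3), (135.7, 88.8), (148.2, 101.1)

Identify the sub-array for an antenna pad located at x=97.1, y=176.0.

Cast a ray rightward from (97.1, 176.0). For each polygon, the edges (by vertex number in listed order) whose endpoints lie on opposite sides of y = 176.0, where each meets that height, and whether that is right or left of the point:
Knoll: 3–4 at x≈46.28 (left), 7–1 at x≈126.45 (right) → 1 crossing.
Gulch: no edge straddles that height → 0 crossings.
Terrace: no edge straddles that height → 0 crossings.
Only Knoll has an odd count, so the point is inside Knoll.

Knoll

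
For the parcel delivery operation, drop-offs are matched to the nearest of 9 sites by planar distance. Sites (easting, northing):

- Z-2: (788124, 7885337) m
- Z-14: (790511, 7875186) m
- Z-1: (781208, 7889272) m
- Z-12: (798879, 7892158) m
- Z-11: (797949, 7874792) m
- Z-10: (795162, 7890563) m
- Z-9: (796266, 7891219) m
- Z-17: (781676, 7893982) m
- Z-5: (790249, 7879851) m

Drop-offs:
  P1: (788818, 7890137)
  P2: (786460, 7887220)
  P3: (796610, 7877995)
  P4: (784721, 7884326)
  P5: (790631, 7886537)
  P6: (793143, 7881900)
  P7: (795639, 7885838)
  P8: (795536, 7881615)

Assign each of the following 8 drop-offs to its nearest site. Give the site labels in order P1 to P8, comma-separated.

Z-2, Z-2, Z-11, Z-2, Z-2, Z-5, Z-10, Z-5

P1 → Z-2 (d²=23521636.00)
P2 → Z-2 (d²=6314585.00)
P3 → Z-11 (d²=12052130.00)
P4 → Z-2 (d²=12602530.00)
P5 → Z-2 (d²=7725049.00)
P6 → Z-5 (d²=12573637.00)
P7 → Z-10 (d²=22553154.00)
P8 → Z-5 (d²=31064065.00)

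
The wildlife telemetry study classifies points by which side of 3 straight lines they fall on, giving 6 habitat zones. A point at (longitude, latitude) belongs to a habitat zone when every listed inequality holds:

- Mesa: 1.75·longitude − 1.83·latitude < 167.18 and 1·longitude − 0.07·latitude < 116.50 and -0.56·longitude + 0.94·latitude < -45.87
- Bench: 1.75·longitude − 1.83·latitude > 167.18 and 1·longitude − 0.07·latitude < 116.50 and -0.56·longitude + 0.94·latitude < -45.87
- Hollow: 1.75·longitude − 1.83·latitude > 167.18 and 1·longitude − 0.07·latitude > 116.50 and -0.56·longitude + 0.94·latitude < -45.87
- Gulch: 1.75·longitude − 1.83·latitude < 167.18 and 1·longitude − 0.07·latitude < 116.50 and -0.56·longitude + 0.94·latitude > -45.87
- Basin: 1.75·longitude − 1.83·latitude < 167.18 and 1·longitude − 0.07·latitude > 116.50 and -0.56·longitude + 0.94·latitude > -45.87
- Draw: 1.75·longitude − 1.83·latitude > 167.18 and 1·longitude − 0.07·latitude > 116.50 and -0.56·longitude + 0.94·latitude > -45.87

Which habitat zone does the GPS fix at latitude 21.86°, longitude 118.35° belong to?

Basin

1.75·118.35 − 1.83·21.86 = 167.109, which is < 167.18
1·118.35 − 0.07·21.86 = 116.820, which is > 116.50
-0.56·118.35 + 0.94·21.86 = -45.728, which is > -45.87
This sign pattern matches Basin.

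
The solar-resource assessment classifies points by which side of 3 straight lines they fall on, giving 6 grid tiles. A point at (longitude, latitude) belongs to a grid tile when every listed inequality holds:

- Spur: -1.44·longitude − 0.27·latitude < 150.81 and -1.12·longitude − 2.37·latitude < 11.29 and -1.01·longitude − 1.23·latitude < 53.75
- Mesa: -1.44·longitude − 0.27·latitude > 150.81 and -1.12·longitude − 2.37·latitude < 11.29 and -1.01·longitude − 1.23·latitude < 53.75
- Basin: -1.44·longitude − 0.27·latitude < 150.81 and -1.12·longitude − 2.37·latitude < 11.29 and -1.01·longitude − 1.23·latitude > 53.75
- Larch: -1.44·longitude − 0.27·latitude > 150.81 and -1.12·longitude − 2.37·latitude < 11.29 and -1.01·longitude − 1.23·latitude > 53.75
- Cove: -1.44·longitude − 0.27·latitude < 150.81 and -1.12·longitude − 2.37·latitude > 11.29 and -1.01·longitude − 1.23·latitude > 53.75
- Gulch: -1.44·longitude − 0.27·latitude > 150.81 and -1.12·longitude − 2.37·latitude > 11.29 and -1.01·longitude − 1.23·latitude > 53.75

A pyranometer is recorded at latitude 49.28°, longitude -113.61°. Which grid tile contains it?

Basin

-1.44·-113.61 − 0.27·49.28 = 150.293, which is < 150.81
-1.12·-113.61 − 2.37·49.28 = 10.450, which is < 11.29
-1.01·-113.61 − 1.23·49.28 = 54.132, which is > 53.75
This sign pattern matches Basin.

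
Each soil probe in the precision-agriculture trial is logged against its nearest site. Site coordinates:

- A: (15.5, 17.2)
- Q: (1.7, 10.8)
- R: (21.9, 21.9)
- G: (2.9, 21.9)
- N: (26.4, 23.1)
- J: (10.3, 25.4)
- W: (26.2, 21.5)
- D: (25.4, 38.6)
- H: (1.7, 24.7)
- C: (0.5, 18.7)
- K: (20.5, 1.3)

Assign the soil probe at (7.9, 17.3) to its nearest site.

G

Squared distances to each site:
A: 57.770; Q: 80.690; R: 217.160; G: 46.160; N: 375.890; J: 71.370; W: 352.530; D: 759.940; H: 93.200; C: 56.720; K: 414.760.
Minimum at G.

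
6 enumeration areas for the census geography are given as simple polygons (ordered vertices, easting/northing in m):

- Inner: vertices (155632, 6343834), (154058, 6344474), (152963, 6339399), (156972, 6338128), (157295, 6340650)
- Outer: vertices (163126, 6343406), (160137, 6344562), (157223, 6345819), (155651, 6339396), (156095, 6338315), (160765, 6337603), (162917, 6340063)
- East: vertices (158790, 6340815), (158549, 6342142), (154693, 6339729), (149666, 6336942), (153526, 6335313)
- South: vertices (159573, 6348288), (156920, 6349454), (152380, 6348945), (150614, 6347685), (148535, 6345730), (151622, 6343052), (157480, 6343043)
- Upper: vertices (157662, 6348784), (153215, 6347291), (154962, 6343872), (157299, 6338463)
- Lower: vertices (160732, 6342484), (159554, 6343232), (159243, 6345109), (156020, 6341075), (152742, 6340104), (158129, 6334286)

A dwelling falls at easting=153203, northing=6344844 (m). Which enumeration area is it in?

Cast a ray rightward from (153203, 6344844). For each polygon, the edges (by vertex number in listed order) whose endpoints lie on opposite sides of northing = 6344844, where each meets that height, and whether that is right or left of the point:
Inner: no edge straddles that height → 0 crossings.
Outer: 2–3 at easting≈159483.3 (right), 3–4 at easting≈156984.4 (right) → 2 crossings.
East: no edge straddles that height → 0 crossings.
South: 5–6 at easting≈149556.3 (left), 7–1 at easting≈158198.7 (right) → 1 crossing.
Upper: 2–3 at easting≈154465.3 (right), 4–1 at easting≈157523.4 (right) → 2 crossings.
Lower: 2–3 at easting≈159286.9 (right), 3–4 at easting≈159031.3 (right) → 2 crossings.
Only South has an odd count, so the point is inside South.

South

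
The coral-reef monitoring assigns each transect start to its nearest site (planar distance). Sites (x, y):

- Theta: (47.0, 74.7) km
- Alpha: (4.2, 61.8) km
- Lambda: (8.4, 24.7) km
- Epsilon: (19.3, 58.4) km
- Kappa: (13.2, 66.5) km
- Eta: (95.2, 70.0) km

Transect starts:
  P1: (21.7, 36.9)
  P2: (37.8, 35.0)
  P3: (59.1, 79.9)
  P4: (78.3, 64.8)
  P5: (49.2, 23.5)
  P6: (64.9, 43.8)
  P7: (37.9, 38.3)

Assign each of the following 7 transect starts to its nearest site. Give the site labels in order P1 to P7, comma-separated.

Lambda, Epsilon, Theta, Eta, Lambda, Theta, Epsilon

P1 → Lambda (d²=325.73)
P2 → Epsilon (d²=889.81)
P3 → Theta (d²=173.45)
P4 → Eta (d²=312.65)
P5 → Lambda (d²=1666.08)
P6 → Theta (d²=1275.22)
P7 → Epsilon (d²=749.97)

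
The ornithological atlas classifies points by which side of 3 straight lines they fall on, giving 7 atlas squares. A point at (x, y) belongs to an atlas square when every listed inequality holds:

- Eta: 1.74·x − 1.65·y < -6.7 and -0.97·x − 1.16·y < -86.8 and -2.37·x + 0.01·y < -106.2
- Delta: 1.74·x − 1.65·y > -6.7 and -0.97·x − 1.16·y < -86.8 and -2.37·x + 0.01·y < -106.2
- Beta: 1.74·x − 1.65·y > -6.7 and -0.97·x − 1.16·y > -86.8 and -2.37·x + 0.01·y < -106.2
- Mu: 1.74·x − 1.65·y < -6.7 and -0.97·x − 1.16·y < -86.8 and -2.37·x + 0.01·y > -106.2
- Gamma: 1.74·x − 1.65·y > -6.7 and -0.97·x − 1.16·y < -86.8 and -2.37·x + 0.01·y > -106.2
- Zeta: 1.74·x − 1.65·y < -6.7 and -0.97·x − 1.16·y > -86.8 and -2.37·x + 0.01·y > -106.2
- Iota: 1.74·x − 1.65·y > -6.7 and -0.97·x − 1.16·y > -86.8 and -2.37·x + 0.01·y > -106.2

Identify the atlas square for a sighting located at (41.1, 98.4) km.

1.74·41.1 − 1.65·98.4 = -90.846, which is < -6.7
-0.97·41.1 − 1.16·98.4 = -154.011, which is < -86.8
-2.37·41.1 + 0.01·98.4 = -96.423, which is > -106.2
This sign pattern matches Mu.

Mu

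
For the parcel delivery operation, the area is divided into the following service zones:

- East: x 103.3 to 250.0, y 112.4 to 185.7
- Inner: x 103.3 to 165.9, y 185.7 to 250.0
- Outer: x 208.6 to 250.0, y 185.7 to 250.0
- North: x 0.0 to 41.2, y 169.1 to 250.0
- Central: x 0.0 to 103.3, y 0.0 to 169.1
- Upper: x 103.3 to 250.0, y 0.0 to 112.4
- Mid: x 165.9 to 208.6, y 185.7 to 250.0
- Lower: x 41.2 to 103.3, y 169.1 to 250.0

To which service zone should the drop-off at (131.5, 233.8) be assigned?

The point has x = 131.5 and y = 233.8.
Only Inner satisfies 103.3 ≤ x ≤ 165.9 and 185.7 ≤ y ≤ 250.0.

Inner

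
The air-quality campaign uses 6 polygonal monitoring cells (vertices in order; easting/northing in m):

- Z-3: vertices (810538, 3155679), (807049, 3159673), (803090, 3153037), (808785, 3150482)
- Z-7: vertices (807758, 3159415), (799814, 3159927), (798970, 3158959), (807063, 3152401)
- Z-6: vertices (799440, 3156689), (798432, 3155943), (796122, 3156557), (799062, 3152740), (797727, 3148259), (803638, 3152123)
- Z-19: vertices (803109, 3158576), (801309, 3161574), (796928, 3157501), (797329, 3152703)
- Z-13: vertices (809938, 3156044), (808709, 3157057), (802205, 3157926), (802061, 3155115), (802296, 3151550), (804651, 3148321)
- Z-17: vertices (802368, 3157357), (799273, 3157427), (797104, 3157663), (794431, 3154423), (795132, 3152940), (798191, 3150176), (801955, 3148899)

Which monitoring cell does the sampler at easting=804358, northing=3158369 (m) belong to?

Z-7

Cast a ray rightward from (804358, 3158369). For each polygon, the edges (by vertex number in listed order) whose endpoints lie on opposite sides of northing = 3158369, where each meets that height, and whether that is right or left of the point:
Z-3: 1–2 at easting≈808188.1 (right), 2–3 at easting≈806271.0 (right) → 2 crossings.
Z-7: 3–4 at easting≈799698.1 (left), 4–1 at easting≈807654.4 (right) → 1 crossing.
Z-6: no edge straddles that height → 0 crossings.
Z-19: 2–3 at easting≈797861.6 (left), 4–1 at easting≈802905.3 (left) → 0 crossings.
Z-13: no edge straddles that height → 0 crossings.
Z-17: no edge straddles that height → 0 crossings.
Only Z-7 has an odd count, so the point is inside Z-7.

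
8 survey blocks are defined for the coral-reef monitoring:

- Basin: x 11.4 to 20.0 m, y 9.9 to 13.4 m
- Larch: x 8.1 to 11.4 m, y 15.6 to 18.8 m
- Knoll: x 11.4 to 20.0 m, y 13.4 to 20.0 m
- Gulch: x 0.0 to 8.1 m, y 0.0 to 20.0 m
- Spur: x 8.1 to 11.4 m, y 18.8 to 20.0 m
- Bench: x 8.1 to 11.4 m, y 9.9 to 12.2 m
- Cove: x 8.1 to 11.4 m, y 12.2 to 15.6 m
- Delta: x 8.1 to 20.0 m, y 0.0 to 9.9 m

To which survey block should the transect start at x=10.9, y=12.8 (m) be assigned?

Cove

The point has x = 10.9 and y = 12.8.
Only Cove satisfies 8.1 ≤ x ≤ 11.4 and 12.2 ≤ y ≤ 15.6.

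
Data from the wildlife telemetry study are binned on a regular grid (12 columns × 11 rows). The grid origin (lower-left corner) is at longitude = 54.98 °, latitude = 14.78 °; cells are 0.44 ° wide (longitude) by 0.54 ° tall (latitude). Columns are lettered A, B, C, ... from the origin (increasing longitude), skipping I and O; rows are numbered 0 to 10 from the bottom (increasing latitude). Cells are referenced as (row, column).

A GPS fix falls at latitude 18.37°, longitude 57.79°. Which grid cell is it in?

(6, G)

Column index: ⌊(57.79 − 54.98) / 0.44⌋ = ⌊6.386⌋ = 6 → column G
Row offset from origin: ⌊(18.37 − 14.78) / 0.54⌋ = ⌊6.648⌋ = 6 → row 6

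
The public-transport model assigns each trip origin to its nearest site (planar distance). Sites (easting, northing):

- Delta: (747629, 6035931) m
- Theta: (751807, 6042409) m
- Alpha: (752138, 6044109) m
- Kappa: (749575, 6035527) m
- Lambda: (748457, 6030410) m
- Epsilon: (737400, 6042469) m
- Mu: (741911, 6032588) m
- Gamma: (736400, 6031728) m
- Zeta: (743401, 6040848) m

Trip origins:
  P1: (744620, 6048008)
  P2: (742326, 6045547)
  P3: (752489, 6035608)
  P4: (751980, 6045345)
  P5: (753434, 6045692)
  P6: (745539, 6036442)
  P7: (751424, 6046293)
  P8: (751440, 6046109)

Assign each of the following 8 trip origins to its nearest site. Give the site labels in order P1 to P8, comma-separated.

Zeta, Zeta, Kappa, Alpha, Alpha, Delta, Alpha, Alpha

P1 → Zeta (d²=52751561.00)
P2 → Zeta (d²=23236226.00)
P3 → Kappa (d²=8497957.00)
P4 → Alpha (d²=1552660.00)
P5 → Alpha (d²=4185505.00)
P6 → Delta (d²=4629221.00)
P7 → Alpha (d²=5279652.00)
P8 → Alpha (d²=4487204.00)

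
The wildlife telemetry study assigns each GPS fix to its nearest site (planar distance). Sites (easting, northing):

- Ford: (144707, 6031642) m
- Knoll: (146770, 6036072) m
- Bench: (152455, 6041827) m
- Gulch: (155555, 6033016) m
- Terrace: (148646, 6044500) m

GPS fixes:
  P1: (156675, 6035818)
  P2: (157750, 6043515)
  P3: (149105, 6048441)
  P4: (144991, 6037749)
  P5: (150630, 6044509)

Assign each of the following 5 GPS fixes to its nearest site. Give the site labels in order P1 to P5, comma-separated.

P1 → Gulch (d²=9105604.00)
P2 → Bench (d²=30886369.00)
P3 → Terrace (d²=15742162.00)
P4 → Knoll (d²=5977170.00)
P5 → Terrace (d²=3936337.00)

Gulch, Bench, Terrace, Knoll, Terrace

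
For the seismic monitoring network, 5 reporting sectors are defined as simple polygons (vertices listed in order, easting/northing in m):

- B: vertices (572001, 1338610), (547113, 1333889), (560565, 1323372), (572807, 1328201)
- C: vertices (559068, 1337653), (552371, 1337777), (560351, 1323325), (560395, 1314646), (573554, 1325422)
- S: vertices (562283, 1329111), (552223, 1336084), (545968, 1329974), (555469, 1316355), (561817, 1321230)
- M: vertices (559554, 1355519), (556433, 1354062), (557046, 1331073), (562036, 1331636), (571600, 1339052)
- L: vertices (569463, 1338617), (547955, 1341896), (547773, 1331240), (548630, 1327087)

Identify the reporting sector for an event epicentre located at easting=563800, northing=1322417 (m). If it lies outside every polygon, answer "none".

Cast a ray rightward from (563800, 1322417). For each polygon, the edges (by vertex number in listed order) whose endpoints lie on opposite sides of northing = 1322417, where each meets that height, and whether that is right or left of the point:
B: no edge straddles that height → 0 crossings.
C: 3–4 at easting≈560355.6 (left), 4–5 at easting≈569884.5 (right) → 1 crossing.
S: 3–4 at easting≈551240.0 (left), 5–1 at easting≈561887.2 (left) → 0 crossings.
M: no edge straddles that height → 0 crossings.
L: no edge straddles that height → 0 crossings.
Only C has an odd count, so the point is inside C.

C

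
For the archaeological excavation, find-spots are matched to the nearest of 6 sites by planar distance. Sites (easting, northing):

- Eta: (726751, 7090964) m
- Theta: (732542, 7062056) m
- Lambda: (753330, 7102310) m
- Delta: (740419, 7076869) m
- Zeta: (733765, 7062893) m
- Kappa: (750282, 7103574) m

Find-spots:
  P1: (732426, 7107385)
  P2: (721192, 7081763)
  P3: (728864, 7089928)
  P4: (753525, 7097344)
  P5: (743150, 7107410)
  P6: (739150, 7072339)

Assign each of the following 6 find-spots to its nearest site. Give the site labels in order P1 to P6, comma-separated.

P1 → Eta (d²=301854866.00)
P2 → Eta (d²=115560882.00)
P3 → Eta (d²=5538065.00)
P4 → Lambda (d²=24699181.00)
P5 → Kappa (d²=65580320.00)
P6 → Delta (d²=22131261.00)

Eta, Eta, Eta, Lambda, Kappa, Delta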